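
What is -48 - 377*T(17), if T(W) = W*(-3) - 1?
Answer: 19556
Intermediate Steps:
T(W) = -1 - 3*W (T(W) = -3*W - 1 = -1 - 3*W)
-48 - 377*T(17) = -48 - 377*(-1 - 3*17) = -48 - 377*(-1 - 51) = -48 - 377*(-52) = -48 + 19604 = 19556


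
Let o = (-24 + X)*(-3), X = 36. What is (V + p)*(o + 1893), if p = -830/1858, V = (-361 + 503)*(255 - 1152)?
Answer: -219740408877/929 ≈ -2.3653e+8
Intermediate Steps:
o = -36 (o = (-24 + 36)*(-3) = 12*(-3) = -36)
V = -127374 (V = 142*(-897) = -127374)
p = -415/929 (p = -830*1/1858 = -415/929 ≈ -0.44672)
(V + p)*(o + 1893) = (-127374 - 415/929)*(-36 + 1893) = -118330861/929*1857 = -219740408877/929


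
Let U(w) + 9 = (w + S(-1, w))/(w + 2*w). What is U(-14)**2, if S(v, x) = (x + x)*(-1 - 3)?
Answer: 1156/9 ≈ 128.44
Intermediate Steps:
S(v, x) = -8*x (S(v, x) = (2*x)*(-4) = -8*x)
U(w) = -34/3 (U(w) = -9 + (w - 8*w)/(w + 2*w) = -9 + (-7*w)/((3*w)) = -9 + (-7*w)*(1/(3*w)) = -9 - 7/3 = -34/3)
U(-14)**2 = (-34/3)**2 = 1156/9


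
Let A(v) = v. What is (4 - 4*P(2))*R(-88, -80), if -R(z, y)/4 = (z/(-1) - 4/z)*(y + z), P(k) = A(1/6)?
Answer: 2169440/11 ≈ 1.9722e+5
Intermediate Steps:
P(k) = ⅙ (P(k) = 1/6 = 1*(⅙) = ⅙)
R(z, y) = -4*(y + z)*(-z - 4/z) (R(z, y) = -4*(z/(-1) - 4/z)*(y + z) = -4*(z*(-1) - 4/z)*(y + z) = -4*(-z - 4/z)*(y + z) = -4*(y + z)*(-z - 4/z))
(4 - 4*P(2))*R(-88, -80) = (4 - 4*⅙)*(4*(4*(-80) - 88*(4 + (-88)² - 80*(-88)))/(-88)) = (4 - ⅔)*(4*(-1/88)*(-320 - 88*(4 + 7744 + 7040))) = 10*(4*(-1/88)*(-320 - 88*14788))/3 = 10*(4*(-1/88)*(-320 - 1301344))/3 = 10*(4*(-1/88)*(-1301664))/3 = (10/3)*(650832/11) = 2169440/11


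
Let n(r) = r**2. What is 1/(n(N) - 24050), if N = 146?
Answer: -1/2734 ≈ -0.00036576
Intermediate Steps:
1/(n(N) - 24050) = 1/(146**2 - 24050) = 1/(21316 - 24050) = 1/(-2734) = -1/2734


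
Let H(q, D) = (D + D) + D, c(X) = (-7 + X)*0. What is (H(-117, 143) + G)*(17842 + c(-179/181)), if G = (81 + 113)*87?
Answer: 308791494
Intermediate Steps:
c(X) = 0
H(q, D) = 3*D (H(q, D) = 2*D + D = 3*D)
G = 16878 (G = 194*87 = 16878)
(H(-117, 143) + G)*(17842 + c(-179/181)) = (3*143 + 16878)*(17842 + 0) = (429 + 16878)*17842 = 17307*17842 = 308791494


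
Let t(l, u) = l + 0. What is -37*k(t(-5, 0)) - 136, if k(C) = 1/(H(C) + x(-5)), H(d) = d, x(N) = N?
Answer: -1323/10 ≈ -132.30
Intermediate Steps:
t(l, u) = l
k(C) = 1/(-5 + C) (k(C) = 1/(C - 5) = 1/(-5 + C))
-37*k(t(-5, 0)) - 136 = -37/(-5 - 5) - 136 = -37/(-10) - 136 = -37*(-⅒) - 136 = 37/10 - 136 = -1323/10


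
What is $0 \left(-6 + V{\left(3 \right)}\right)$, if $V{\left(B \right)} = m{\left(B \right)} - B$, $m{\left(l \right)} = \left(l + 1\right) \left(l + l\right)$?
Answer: $0$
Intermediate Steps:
$m{\left(l \right)} = 2 l \left(1 + l\right)$ ($m{\left(l \right)} = \left(1 + l\right) 2 l = 2 l \left(1 + l\right)$)
$V{\left(B \right)} = - B + 2 B \left(1 + B\right)$ ($V{\left(B \right)} = 2 B \left(1 + B\right) - B = - B + 2 B \left(1 + B\right)$)
$0 \left(-6 + V{\left(3 \right)}\right) = 0 \left(-6 + 3 \left(1 + 2 \cdot 3\right)\right) = 0 \left(-6 + 3 \left(1 + 6\right)\right) = 0 \left(-6 + 3 \cdot 7\right) = 0 \left(-6 + 21\right) = 0 \cdot 15 = 0$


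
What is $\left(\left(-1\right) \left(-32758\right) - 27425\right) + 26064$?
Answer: $31397$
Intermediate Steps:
$\left(\left(-1\right) \left(-32758\right) - 27425\right) + 26064 = \left(32758 - 27425\right) + 26064 = 5333 + 26064 = 31397$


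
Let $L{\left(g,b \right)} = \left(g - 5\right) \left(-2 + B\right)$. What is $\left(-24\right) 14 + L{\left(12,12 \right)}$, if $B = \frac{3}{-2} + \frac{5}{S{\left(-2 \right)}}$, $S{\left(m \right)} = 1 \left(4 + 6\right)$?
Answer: $-357$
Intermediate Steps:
$S{\left(m \right)} = 10$ ($S{\left(m \right)} = 1 \cdot 10 = 10$)
$B = -1$ ($B = \frac{3}{-2} + \frac{5}{10} = 3 \left(- \frac{1}{2}\right) + 5 \cdot \frac{1}{10} = - \frac{3}{2} + \frac{1}{2} = -1$)
$L{\left(g,b \right)} = 15 - 3 g$ ($L{\left(g,b \right)} = \left(g - 5\right) \left(-2 - 1\right) = \left(-5 + g\right) \left(-3\right) = 15 - 3 g$)
$\left(-24\right) 14 + L{\left(12,12 \right)} = \left(-24\right) 14 + \left(15 - 36\right) = -336 + \left(15 - 36\right) = -336 - 21 = -357$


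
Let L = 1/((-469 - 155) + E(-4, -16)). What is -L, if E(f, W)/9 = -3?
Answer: 1/651 ≈ 0.0015361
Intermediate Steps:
E(f, W) = -27 (E(f, W) = 9*(-3) = -27)
L = -1/651 (L = 1/((-469 - 155) - 27) = 1/(-624 - 27) = 1/(-651) = -1/651 ≈ -0.0015361)
-L = -1*(-1/651) = 1/651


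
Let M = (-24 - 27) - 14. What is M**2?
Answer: 4225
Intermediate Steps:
M = -65 (M = -51 - 14 = -65)
M**2 = (-65)**2 = 4225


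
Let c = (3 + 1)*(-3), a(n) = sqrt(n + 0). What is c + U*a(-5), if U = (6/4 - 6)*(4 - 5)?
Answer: -12 + 9*I*sqrt(5)/2 ≈ -12.0 + 10.062*I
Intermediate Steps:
U = 9/2 (U = (6*(1/4) - 6)*(-1) = (3/2 - 6)*(-1) = -9/2*(-1) = 9/2 ≈ 4.5000)
a(n) = sqrt(n)
c = -12 (c = 4*(-3) = -12)
c + U*a(-5) = -12 + 9*sqrt(-5)/2 = -12 + 9*(I*sqrt(5))/2 = -12 + 9*I*sqrt(5)/2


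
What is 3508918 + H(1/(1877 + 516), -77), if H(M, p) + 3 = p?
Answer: 3508838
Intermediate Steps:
H(M, p) = -3 + p
3508918 + H(1/(1877 + 516), -77) = 3508918 + (-3 - 77) = 3508918 - 80 = 3508838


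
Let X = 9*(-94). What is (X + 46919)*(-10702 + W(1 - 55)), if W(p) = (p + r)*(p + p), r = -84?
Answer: 193598746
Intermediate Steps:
X = -846
W(p) = 2*p*(-84 + p) (W(p) = (p - 84)*(p + p) = (-84 + p)*(2*p) = 2*p*(-84 + p))
(X + 46919)*(-10702 + W(1 - 55)) = (-846 + 46919)*(-10702 + 2*(1 - 55)*(-84 + (1 - 55))) = 46073*(-10702 + 2*(-54)*(-84 - 54)) = 46073*(-10702 + 2*(-54)*(-138)) = 46073*(-10702 + 14904) = 46073*4202 = 193598746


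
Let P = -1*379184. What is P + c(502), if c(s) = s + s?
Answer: -378180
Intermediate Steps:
c(s) = 2*s
P = -379184
P + c(502) = -379184 + 2*502 = -379184 + 1004 = -378180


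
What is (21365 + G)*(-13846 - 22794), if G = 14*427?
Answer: -1001847520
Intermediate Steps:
G = 5978
(21365 + G)*(-13846 - 22794) = (21365 + 5978)*(-13846 - 22794) = 27343*(-36640) = -1001847520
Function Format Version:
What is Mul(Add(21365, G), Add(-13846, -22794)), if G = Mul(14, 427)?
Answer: -1001847520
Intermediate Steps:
G = 5978
Mul(Add(21365, G), Add(-13846, -22794)) = Mul(Add(21365, 5978), Add(-13846, -22794)) = Mul(27343, -36640) = -1001847520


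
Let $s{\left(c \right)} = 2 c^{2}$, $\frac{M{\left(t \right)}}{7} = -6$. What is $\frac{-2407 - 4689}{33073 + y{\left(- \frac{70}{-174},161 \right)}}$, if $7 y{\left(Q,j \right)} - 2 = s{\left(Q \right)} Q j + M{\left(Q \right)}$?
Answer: $- \frac{32709161016}{152438153663} \approx -0.21457$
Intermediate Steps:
$M{\left(t \right)} = -42$ ($M{\left(t \right)} = 7 \left(-6\right) = -42$)
$y{\left(Q,j \right)} = - \frac{40}{7} + \frac{2 j Q^{3}}{7}$ ($y{\left(Q,j \right)} = \frac{2}{7} + \frac{2 Q^{2} Q j - 42}{7} = \frac{2}{7} + \frac{2 Q^{3} j - 42}{7} = \frac{2}{7} + \frac{2 j Q^{3} - 42}{7} = \frac{2}{7} + \frac{-42 + 2 j Q^{3}}{7} = \frac{2}{7} + \left(-6 + \frac{2 j Q^{3}}{7}\right) = - \frac{40}{7} + \frac{2 j Q^{3}}{7}$)
$\frac{-2407 - 4689}{33073 + y{\left(- \frac{70}{-174},161 \right)}} = \frac{-2407 - 4689}{33073 - \left(\frac{40}{7} - 46 \left(- \frac{70}{-174}\right)^{3}\right)} = - \frac{7096}{33073 - \left(\frac{40}{7} - 46 \left(\left(-70\right) \left(- \frac{1}{174}\right)\right)^{3}\right)} = - \frac{7096}{33073 - \left(\frac{40}{7} - 46 \left(\frac{35}{87}\right)^{3}\right)} = - \frac{7096}{33073 - \left(\frac{40}{7} - \frac{1972250}{658503}\right)} = - \frac{7096}{33073 + \left(- \frac{40}{7} + \frac{1972250}{658503}\right)} = - \frac{7096}{33073 - \frac{12534370}{4609521}} = - \frac{7096}{\frac{152438153663}{4609521}} = \left(-7096\right) \frac{4609521}{152438153663} = - \frac{32709161016}{152438153663}$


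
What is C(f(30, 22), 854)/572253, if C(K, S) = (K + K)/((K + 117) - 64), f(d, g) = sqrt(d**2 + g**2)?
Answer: -2768/815460525 + 212*sqrt(346)/815460525 ≈ 1.4414e-6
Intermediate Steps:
C(K, S) = 2*K/(53 + K) (C(K, S) = (2*K)/((117 + K) - 64) = (2*K)/(53 + K) = 2*K/(53 + K))
C(f(30, 22), 854)/572253 = (2*sqrt(30**2 + 22**2)/(53 + sqrt(30**2 + 22**2)))/572253 = (2*sqrt(900 + 484)/(53 + sqrt(900 + 484)))*(1/572253) = (2*sqrt(1384)/(53 + sqrt(1384)))*(1/572253) = (2*(2*sqrt(346))/(53 + 2*sqrt(346)))*(1/572253) = (4*sqrt(346)/(53 + 2*sqrt(346)))*(1/572253) = 4*sqrt(346)/(572253*(53 + 2*sqrt(346)))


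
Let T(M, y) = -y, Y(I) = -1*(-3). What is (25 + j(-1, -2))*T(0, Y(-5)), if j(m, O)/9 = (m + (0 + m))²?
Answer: -183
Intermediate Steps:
Y(I) = 3
j(m, O) = 36*m² (j(m, O) = 9*(m + (0 + m))² = 9*(m + m)² = 9*(2*m)² = 9*(4*m²) = 36*m²)
(25 + j(-1, -2))*T(0, Y(-5)) = (25 + 36*(-1)²)*(-1*3) = (25 + 36*1)*(-3) = (25 + 36)*(-3) = 61*(-3) = -183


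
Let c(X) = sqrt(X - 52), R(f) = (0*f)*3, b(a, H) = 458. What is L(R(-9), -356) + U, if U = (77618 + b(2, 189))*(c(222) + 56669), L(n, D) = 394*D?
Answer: 4424348580 + 78076*sqrt(170) ≈ 4.4254e+9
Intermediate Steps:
R(f) = 0 (R(f) = 0*3 = 0)
c(X) = sqrt(-52 + X)
U = 4424488844 + 78076*sqrt(170) (U = (77618 + 458)*(sqrt(-52 + 222) + 56669) = 78076*(sqrt(170) + 56669) = 78076*(56669 + sqrt(170)) = 4424488844 + 78076*sqrt(170) ≈ 4.4255e+9)
L(R(-9), -356) + U = 394*(-356) + (4424488844 + 78076*sqrt(170)) = -140264 + (4424488844 + 78076*sqrt(170)) = 4424348580 + 78076*sqrt(170)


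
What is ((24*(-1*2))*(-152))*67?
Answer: 488832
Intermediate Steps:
((24*(-1*2))*(-152))*67 = ((24*(-2))*(-152))*67 = -48*(-152)*67 = 7296*67 = 488832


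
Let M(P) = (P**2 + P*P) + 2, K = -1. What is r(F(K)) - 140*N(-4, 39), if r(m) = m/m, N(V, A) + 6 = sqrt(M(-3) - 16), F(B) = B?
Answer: 561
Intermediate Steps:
M(P) = 2 + 2*P**2 (M(P) = (P**2 + P**2) + 2 = 2*P**2 + 2 = 2 + 2*P**2)
N(V, A) = -4 (N(V, A) = -6 + sqrt((2 + 2*(-3)**2) - 16) = -6 + sqrt((2 + 2*9) - 16) = -6 + sqrt((2 + 18) - 16) = -6 + sqrt(20 - 16) = -6 + sqrt(4) = -6 + 2 = -4)
r(m) = 1
r(F(K)) - 140*N(-4, 39) = 1 - 140*(-4) = 1 + 560 = 561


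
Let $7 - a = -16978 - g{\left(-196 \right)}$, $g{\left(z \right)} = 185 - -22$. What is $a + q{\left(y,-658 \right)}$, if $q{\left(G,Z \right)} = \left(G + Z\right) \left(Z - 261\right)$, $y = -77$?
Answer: $692657$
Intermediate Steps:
$q{\left(G,Z \right)} = \left(-261 + Z\right) \left(G + Z\right)$ ($q{\left(G,Z \right)} = \left(G + Z\right) \left(-261 + Z\right) = \left(-261 + Z\right) \left(G + Z\right)$)
$g{\left(z \right)} = 207$ ($g{\left(z \right)} = 185 + 22 = 207$)
$a = 17192$ ($a = 7 - \left(-16978 - 207\right) = 7 - -17185 = 7 + 17185 = 17192$)
$a + q{\left(y,-658 \right)} = 17192 - \left(-242501 - 432964\right) = 17192 + \left(432964 + 20097 + 171738 + 50666\right) = 17192 + 675465 = 692657$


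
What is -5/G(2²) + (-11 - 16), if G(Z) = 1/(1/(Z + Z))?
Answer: -221/8 ≈ -27.625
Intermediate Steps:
G(Z) = 2*Z (G(Z) = 1/(1/(2*Z)) = 2*Z)
-5/G(2²) + (-11 - 16) = -5/(2*2²) + (-11 - 16) = -5/(2*4) - 27 = -5/8 - 27 = -221/8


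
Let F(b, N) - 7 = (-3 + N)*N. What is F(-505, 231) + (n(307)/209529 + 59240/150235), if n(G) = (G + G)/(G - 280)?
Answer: 8953994383643017/169984382301 ≈ 52675.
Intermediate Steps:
n(G) = 2*G/(-280 + G) (n(G) = (2*G)/(-280 + G) = 2*G/(-280 + G))
F(b, N) = 7 + N*(-3 + N) (F(b, N) = 7 + (-3 + N)*N = 7 + N*(-3 + N))
F(-505, 231) + (n(307)/209529 + 59240/150235) = (7 + 231**2 - 3*231) + ((2*307/(-280 + 307))/209529 + 59240/150235) = (7 + 53361 - 693) + ((2*307/27)*(1/209529) + 59240*(1/150235)) = 52675 + ((2*307*(1/27))*(1/209529) + 11848/30047) = 52675 + ((614/27)*(1/209529) + 11848/30047) = 52675 + (614/5657283 + 11848/30047) = 52675 + 67045937842/169984382301 = 8953994383643017/169984382301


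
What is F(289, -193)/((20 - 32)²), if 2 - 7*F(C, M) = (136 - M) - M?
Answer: -65/126 ≈ -0.51587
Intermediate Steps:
F(C, M) = -134/7 + 2*M/7 (F(C, M) = 2/7 - ((136 - M) - M)/7 = 2/7 - (136 - 2*M)/7 = 2/7 + (-136/7 + 2*M/7) = -134/7 + 2*M/7)
F(289, -193)/((20 - 32)²) = (-134/7 + (2/7)*(-193))/((20 - 32)²) = (-134/7 - 386/7)/((-12)²) = -520/7/144 = -520/7*1/144 = -65/126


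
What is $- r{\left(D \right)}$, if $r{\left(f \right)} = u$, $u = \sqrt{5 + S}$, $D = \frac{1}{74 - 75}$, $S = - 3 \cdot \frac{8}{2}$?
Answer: $- i \sqrt{7} \approx - 2.6458 i$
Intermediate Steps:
$S = -12$ ($S = - 3 \cdot 8 \cdot \frac{1}{2} = \left(-3\right) 4 = -12$)
$D = -1$ ($D = \frac{1}{-1} = -1$)
$u = i \sqrt{7}$ ($u = \sqrt{5 - 12} = \sqrt{-7} = i \sqrt{7} \approx 2.6458 i$)
$r{\left(f \right)} = i \sqrt{7}$
$- r{\left(D \right)} = - i \sqrt{7}$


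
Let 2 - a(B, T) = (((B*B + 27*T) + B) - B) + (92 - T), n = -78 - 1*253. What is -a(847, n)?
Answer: 708893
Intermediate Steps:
n = -331 (n = -78 - 253 = -331)
a(B, T) = -90 - B² - 26*T (a(B, T) = 2 - ((((B*B + 27*T) + B) - B) + (92 - T)) = 2 - ((((B² + 27*T) + B) - B) + (92 - T)) = 2 - (((B + B² + 27*T) - B) + (92 - T)) = 2 - ((B² + 27*T) + (92 - T)) = 2 - (92 + B² + 26*T) = 2 + (-92 - B² - 26*T) = -90 - B² - 26*T)
-a(847, n) = -(-90 - 1*847² - 26*(-331)) = -(-90 - 1*717409 + 8606) = -(-90 - 717409 + 8606) = -1*(-708893) = 708893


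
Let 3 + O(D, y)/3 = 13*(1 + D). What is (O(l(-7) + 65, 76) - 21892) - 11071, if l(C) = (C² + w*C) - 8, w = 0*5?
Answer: -28799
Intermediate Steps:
w = 0
l(C) = -8 + C² (l(C) = (C² + 0*C) - 8 = (C² + 0) - 8 = C² - 8 = -8 + C²)
O(D, y) = 30 + 39*D (O(D, y) = -9 + 3*(13*(1 + D)) = -9 + 3*(13 + 13*D) = -9 + (39 + 39*D) = 30 + 39*D)
(O(l(-7) + 65, 76) - 21892) - 11071 = ((30 + 39*((-8 + (-7)²) + 65)) - 21892) - 11071 = ((30 + 39*((-8 + 49) + 65)) - 21892) - 11071 = ((30 + 39*(41 + 65)) - 21892) - 11071 = ((30 + 39*106) - 21892) - 11071 = ((30 + 4134) - 21892) - 11071 = (4164 - 21892) - 11071 = -17728 - 11071 = -28799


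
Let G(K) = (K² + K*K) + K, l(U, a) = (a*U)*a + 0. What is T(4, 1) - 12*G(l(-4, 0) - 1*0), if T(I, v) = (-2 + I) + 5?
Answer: 7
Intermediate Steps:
l(U, a) = U*a² (l(U, a) = (U*a)*a + 0 = U*a² + 0 = U*a²)
G(K) = K + 2*K² (G(K) = (K² + K²) + K = 2*K² + K = K + 2*K²)
T(I, v) = 3 + I
T(4, 1) - 12*G(l(-4, 0) - 1*0) = (3 + 4) - 12*(-4*0² - 1*0)*(1 + 2*(-4*0² - 1*0)) = 7 - 12*(-4*0 + 0)*(1 + 2*(-4*0 + 0)) = 7 - 12*(0 + 0)*(1 + 2*(0 + 0)) = 7 - 0*(1 + 2*0) = 7 - 0*(1 + 0) = 7 - 0 = 7 - 12*0 = 7 + 0 = 7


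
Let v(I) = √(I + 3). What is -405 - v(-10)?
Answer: -405 - I*√7 ≈ -405.0 - 2.6458*I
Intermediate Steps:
v(I) = √(3 + I)
-405 - v(-10) = -405 - √(3 - 10) = -405 - √(-7) = -405 - I*√7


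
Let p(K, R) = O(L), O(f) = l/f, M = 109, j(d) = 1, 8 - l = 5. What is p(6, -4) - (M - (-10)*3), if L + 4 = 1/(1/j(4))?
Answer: -140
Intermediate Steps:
l = 3 (l = 8 - 1*5 = 8 - 5 = 3)
L = -3 (L = -4 + 1/(1/1) = -4 + 1/1 = -4 + 1 = -3)
O(f) = 3/f
p(K, R) = -1 (p(K, R) = 3/(-3) = 3*(-1/3) = -1)
p(6, -4) - (M - (-10)*3) = -1 - (109 - (-10)*3) = -1 - (109 - 1*(-30)) = -1 - (109 + 30) = -1 - 1*139 = -1 - 139 = -140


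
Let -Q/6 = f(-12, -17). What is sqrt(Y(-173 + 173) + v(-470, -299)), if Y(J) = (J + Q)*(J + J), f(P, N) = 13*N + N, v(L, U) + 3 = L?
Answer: I*sqrt(473) ≈ 21.749*I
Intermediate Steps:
v(L, U) = -3 + L
f(P, N) = 14*N
Q = 1428 (Q = -84*(-17) = -6*(-238) = 1428)
Y(J) = 2*J*(1428 + J) (Y(J) = (J + 1428)*(J + J) = (1428 + J)*(2*J) = 2*J*(1428 + J))
sqrt(Y(-173 + 173) + v(-470, -299)) = sqrt(2*(-173 + 173)*(1428 + (-173 + 173)) + (-3 - 470)) = sqrt(2*0*(1428 + 0) - 473) = sqrt(2*0*1428 - 473) = sqrt(0 - 473) = sqrt(-473) = I*sqrt(473)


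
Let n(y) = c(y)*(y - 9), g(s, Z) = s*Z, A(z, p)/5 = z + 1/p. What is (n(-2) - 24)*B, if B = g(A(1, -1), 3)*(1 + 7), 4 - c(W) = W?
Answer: 0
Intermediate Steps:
A(z, p) = 5*z + 5/p (A(z, p) = 5*(z + 1/p) = 5*z + 5/p)
c(W) = 4 - W
g(s, Z) = Z*s
B = 0 (B = (3*(5*1 + 5/(-1)))*(1 + 7) = (3*(5 + 5*(-1)))*8 = (3*(5 - 5))*8 = (3*0)*8 = 0*8 = 0)
n(y) = (-9 + y)*(4 - y) (n(y) = (4 - y)*(y - 9) = (4 - y)*(-9 + y) = (-9 + y)*(4 - y))
(n(-2) - 24)*B = (-(-9 - 2)*(-4 - 2) - 24)*0 = (-1*(-11)*(-6) - 24)*0 = (-66 - 24)*0 = -90*0 = 0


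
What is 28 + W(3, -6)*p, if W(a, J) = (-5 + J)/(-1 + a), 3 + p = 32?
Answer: -263/2 ≈ -131.50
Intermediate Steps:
p = 29 (p = -3 + 32 = 29)
W(a, J) = (-5 + J)/(-1 + a)
28 + W(3, -6)*p = 28 + ((-5 - 6)/(-1 + 3))*29 = 28 + (-11/2)*29 = 28 + ((1/2)*(-11))*29 = 28 - 11/2*29 = 28 - 319/2 = -263/2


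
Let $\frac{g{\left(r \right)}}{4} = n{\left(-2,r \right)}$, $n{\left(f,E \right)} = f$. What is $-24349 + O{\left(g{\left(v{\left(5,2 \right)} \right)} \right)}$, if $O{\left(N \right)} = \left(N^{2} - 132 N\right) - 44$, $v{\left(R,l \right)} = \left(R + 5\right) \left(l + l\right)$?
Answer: $-23273$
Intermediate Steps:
$v{\left(R,l \right)} = 2 l \left(5 + R\right)$ ($v{\left(R,l \right)} = \left(5 + R\right) 2 l = 2 l \left(5 + R\right)$)
$g{\left(r \right)} = -8$ ($g{\left(r \right)} = 4 \left(-2\right) = -8$)
$O{\left(N \right)} = -44 + N^{2} - 132 N$
$-24349 + O{\left(g{\left(v{\left(5,2 \right)} \right)} \right)} = -24349 - \left(-1012 - 64\right) = -24349 + \left(-44 + 64 + 1056\right) = -24349 + 1076 = -23273$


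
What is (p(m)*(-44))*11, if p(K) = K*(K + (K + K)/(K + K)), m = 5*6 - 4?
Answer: -339768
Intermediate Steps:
m = 26 (m = 30 - 4 = 26)
p(K) = K*(1 + K) (p(K) = K*(K + (2*K)/((2*K))) = K*(K + (2*K)*(1/(2*K))) = K*(K + 1) = K*(1 + K))
(p(m)*(-44))*11 = ((26*(1 + 26))*(-44))*11 = ((26*27)*(-44))*11 = (702*(-44))*11 = -30888*11 = -339768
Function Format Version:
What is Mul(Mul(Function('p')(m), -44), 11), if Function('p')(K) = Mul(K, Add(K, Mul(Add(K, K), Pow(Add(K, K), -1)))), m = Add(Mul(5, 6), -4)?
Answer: -339768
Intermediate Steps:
m = 26 (m = Add(30, -4) = 26)
Function('p')(K) = Mul(K, Add(1, K)) (Function('p')(K) = Mul(K, Add(K, Mul(Mul(2, K), Pow(Mul(2, K), -1)))) = Mul(K, Add(K, Mul(Mul(2, K), Mul(Rational(1, 2), Pow(K, -1))))) = Mul(K, Add(K, 1)) = Mul(K, Add(1, K)))
Mul(Mul(Function('p')(m), -44), 11) = Mul(Mul(Mul(26, Add(1, 26)), -44), 11) = Mul(Mul(Mul(26, 27), -44), 11) = Mul(Mul(702, -44), 11) = Mul(-30888, 11) = -339768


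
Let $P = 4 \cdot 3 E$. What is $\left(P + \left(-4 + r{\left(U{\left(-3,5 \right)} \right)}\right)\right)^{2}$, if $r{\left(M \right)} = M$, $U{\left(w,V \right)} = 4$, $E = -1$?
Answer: $144$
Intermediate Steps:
$P = -12$ ($P = 4 \cdot 3 \left(-1\right) = 12 \left(-1\right) = -12$)
$\left(P + \left(-4 + r{\left(U{\left(-3,5 \right)} \right)}\right)\right)^{2} = \left(-12 + \left(-4 + 4\right)\right)^{2} = \left(-12 + 0\right)^{2} = \left(-12\right)^{2} = 144$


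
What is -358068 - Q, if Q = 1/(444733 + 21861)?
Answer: -167072380393/466594 ≈ -3.5807e+5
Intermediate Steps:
Q = 1/466594 ≈ 2.1432e-6
-358068 - Q = -358068 - 1*1/466594 = -358068 - 1/466594 = -167072380393/466594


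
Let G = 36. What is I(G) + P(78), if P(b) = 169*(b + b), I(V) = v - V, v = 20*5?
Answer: 26428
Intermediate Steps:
v = 100
I(V) = 100 - V
P(b) = 338*b (P(b) = 169*(2*b) = 338*b)
I(G) + P(78) = (100 - 1*36) + 338*78 = (100 - 36) + 26364 = 64 + 26364 = 26428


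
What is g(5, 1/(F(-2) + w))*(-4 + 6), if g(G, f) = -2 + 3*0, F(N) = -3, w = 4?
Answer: -4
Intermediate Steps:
g(G, f) = -2 (g(G, f) = -2 + 0 = -2)
g(5, 1/(F(-2) + w))*(-4 + 6) = -2*(-4 + 6) = -2*2 = -4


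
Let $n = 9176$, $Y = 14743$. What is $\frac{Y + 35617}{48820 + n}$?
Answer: $\frac{12590}{14499} \approx 0.86834$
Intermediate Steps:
$\frac{Y + 35617}{48820 + n} = \frac{14743 + 35617}{48820 + 9176} = \frac{50360}{57996} = 50360 \cdot \frac{1}{57996} = \frac{12590}{14499}$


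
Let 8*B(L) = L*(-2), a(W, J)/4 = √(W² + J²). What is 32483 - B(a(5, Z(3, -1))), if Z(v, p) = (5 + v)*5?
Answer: 32483 + 5*√65 ≈ 32523.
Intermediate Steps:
Z(v, p) = 25 + 5*v
a(W, J) = 4*√(J² + W²) (a(W, J) = 4*√(W² + J²) = 4*√(J² + W²))
B(L) = -L/4 (B(L) = (L*(-2))/8 = (-2*L)/8 = -L/4)
32483 - B(a(5, Z(3, -1))) = 32483 - (-1)*4*√((25 + 5*3)² + 5²)/4 = 32483 - (-1)*4*√((25 + 15)² + 25)/4 = 32483 - (-1)*4*√(40² + 25)/4 = 32483 - (-1)*4*√(1600 + 25)/4 = 32483 - (-1)*4*√1625/4 = 32483 - (-1)*4*(5*√65)/4 = 32483 - (-1)*20*√65/4 = 32483 - (-5)*√65 = 32483 + 5*√65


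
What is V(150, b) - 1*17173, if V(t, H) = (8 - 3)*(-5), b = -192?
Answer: -17198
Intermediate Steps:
V(t, H) = -25 (V(t, H) = 5*(-5) = -25)
V(150, b) - 1*17173 = -25 - 1*17173 = -25 - 17173 = -17198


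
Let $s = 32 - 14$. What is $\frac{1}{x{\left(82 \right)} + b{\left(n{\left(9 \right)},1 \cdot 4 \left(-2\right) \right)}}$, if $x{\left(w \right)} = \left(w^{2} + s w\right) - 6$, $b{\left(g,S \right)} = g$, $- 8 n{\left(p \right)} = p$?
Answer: $\frac{8}{65543} \approx 0.00012206$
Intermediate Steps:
$s = 18$ ($s = 32 - 14 = 18$)
$n{\left(p \right)} = - \frac{p}{8}$
$x{\left(w \right)} = -6 + w^{2} + 18 w$ ($x{\left(w \right)} = \left(w^{2} + 18 w\right) - 6 = -6 + w^{2} + 18 w$)
$\frac{1}{x{\left(82 \right)} + b{\left(n{\left(9 \right)},1 \cdot 4 \left(-2\right) \right)}} = \frac{1}{\left(-6 + 82^{2} + 18 \cdot 82\right) - \frac{9}{8}} = \frac{1}{\left(-6 + 6724 + 1476\right) - \frac{9}{8}} = \frac{1}{8194 - \frac{9}{8}} = \frac{1}{\frac{65543}{8}} = \frac{8}{65543}$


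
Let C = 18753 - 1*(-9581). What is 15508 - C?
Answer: -12826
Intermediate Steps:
C = 28334 (C = 18753 + 9581 = 28334)
15508 - C = 15508 - 1*28334 = 15508 - 28334 = -12826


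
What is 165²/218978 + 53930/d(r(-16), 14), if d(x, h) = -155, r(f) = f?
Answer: -2361052733/6788318 ≈ -347.81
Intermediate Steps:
165²/218978 + 53930/d(r(-16), 14) = 165²/218978 + 53930/(-155) = 27225*(1/218978) + 53930*(-1/155) = 27225/218978 - 10786/31 = -2361052733/6788318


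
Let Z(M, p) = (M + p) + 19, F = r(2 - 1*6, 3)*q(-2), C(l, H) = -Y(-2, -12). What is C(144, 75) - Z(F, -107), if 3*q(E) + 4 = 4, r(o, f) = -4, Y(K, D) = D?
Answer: 100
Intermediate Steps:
q(E) = 0 (q(E) = -4/3 + (⅓)*4 = -4/3 + 4/3 = 0)
C(l, H) = 12 (C(l, H) = -1*(-12) = 12)
F = 0 (F = -4*0 = 0)
Z(M, p) = 19 + M + p
C(144, 75) - Z(F, -107) = 12 - (19 + 0 - 107) = 12 - 1*(-88) = 12 + 88 = 100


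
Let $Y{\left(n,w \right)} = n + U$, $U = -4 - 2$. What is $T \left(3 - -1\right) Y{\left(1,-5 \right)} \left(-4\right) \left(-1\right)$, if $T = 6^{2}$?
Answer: $-2880$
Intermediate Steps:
$T = 36$
$U = -6$
$Y{\left(n,w \right)} = -6 + n$ ($Y{\left(n,w \right)} = n - 6 = -6 + n$)
$T \left(3 - -1\right) Y{\left(1,-5 \right)} \left(-4\right) \left(-1\right) = 36 \left(3 - -1\right) \left(-6 + 1\right) \left(-4\right) \left(-1\right) = 36 \left(3 + 1\right) \left(-5\right) \left(-4\right) \left(-1\right) = 36 \cdot 4 \cdot 20 \left(-1\right) = 144 \left(-20\right) = -2880$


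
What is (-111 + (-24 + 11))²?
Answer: 15376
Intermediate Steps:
(-111 + (-24 + 11))² = (-111 - 13)² = (-124)² = 15376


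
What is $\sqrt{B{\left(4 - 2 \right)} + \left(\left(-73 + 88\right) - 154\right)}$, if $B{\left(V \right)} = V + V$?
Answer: $3 i \sqrt{15} \approx 11.619 i$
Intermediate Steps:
$B{\left(V \right)} = 2 V$
$\sqrt{B{\left(4 - 2 \right)} + \left(\left(-73 + 88\right) - 154\right)} = \sqrt{2 \left(4 - 2\right) + \left(\left(-73 + 88\right) - 154\right)} = \sqrt{2 \left(4 - 2\right) + \left(15 - 154\right)} = \sqrt{2 \cdot 2 - 139} = \sqrt{4 - 139} = \sqrt{-135} = 3 i \sqrt{15}$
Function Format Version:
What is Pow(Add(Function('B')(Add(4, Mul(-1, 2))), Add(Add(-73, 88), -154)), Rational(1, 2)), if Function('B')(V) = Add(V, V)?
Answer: Mul(3, I, Pow(15, Rational(1, 2))) ≈ Mul(11.619, I)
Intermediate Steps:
Function('B')(V) = Mul(2, V)
Pow(Add(Function('B')(Add(4, Mul(-1, 2))), Add(Add(-73, 88), -154)), Rational(1, 2)) = Pow(Add(Mul(2, Add(4, Mul(-1, 2))), Add(Add(-73, 88), -154)), Rational(1, 2)) = Pow(Add(Mul(2, Add(4, -2)), Add(15, -154)), Rational(1, 2)) = Pow(Add(Mul(2, 2), -139), Rational(1, 2)) = Pow(Add(4, -139), Rational(1, 2)) = Pow(-135, Rational(1, 2)) = Mul(3, I, Pow(15, Rational(1, 2)))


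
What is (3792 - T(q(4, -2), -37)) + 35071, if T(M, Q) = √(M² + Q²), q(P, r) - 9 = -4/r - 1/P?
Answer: 38863 - √23753/4 ≈ 38825.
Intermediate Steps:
q(P, r) = 9 - 1/P - 4/r (q(P, r) = 9 + (-4/r - 1/P) = 9 + (-1/P - 4/r) = 9 - 1/P - 4/r)
(3792 - T(q(4, -2), -37)) + 35071 = (3792 - √((9 - 1/4 - 4/(-2))² + (-37)²)) + 35071 = (3792 - √((9 - 1*¼ - 4*(-½))² + 1369)) + 35071 = (3792 - √((9 - ¼ + 2)² + 1369)) + 35071 = (3792 - √((43/4)² + 1369)) + 35071 = (3792 - √(1849/16 + 1369)) + 35071 = (3792 - √(23753/16)) + 35071 = (3792 - √23753/4) + 35071 = 38863 - √23753/4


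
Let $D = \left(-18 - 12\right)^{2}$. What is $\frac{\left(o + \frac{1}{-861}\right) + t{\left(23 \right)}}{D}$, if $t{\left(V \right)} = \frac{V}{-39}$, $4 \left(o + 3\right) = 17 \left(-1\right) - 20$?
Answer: $- \frac{574913}{40294800} \approx -0.014268$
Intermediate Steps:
$o = - \frac{49}{4}$ ($o = -3 + \frac{17 \left(-1\right) - 20}{4} = -3 + \frac{-17 - 20}{4} = -3 + \frac{1}{4} \left(-37\right) = -3 - \frac{37}{4} = - \frac{49}{4} \approx -12.25$)
$t{\left(V \right)} = - \frac{V}{39}$ ($t{\left(V \right)} = V \left(- \frac{1}{39}\right) = - \frac{V}{39}$)
$D = 900$ ($D = \left(-30\right)^{2} = 900$)
$\frac{\left(o + \frac{1}{-861}\right) + t{\left(23 \right)}}{D} = \frac{\left(- \frac{49}{4} + \frac{1}{-861}\right) - \frac{23}{39}}{900} = \left(\left(- \frac{49}{4} - \frac{1}{861}\right) - \frac{23}{39}\right) \frac{1}{900} = \left(- \frac{42193}{3444} - \frac{23}{39}\right) \frac{1}{900} = \left(- \frac{574913}{44772}\right) \frac{1}{900} = - \frac{574913}{40294800}$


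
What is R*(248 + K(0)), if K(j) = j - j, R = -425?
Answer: -105400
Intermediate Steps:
K(j) = 0
R*(248 + K(0)) = -425*(248 + 0) = -425*248 = -105400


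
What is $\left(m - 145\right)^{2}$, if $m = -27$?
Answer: $29584$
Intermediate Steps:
$\left(m - 145\right)^{2} = \left(-27 - 145\right)^{2} = \left(-172\right)^{2} = 29584$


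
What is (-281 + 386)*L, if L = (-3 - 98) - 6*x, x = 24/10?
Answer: -12117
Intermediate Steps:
x = 12/5 (x = 24*(⅒) = 12/5 ≈ 2.4000)
L = -577/5 (L = (-3 - 98) - 6*12/5 = -101 - 1*72/5 = -101 - 72/5 = -577/5 ≈ -115.40)
(-281 + 386)*L = (-281 + 386)*(-577/5) = 105*(-577/5) = -12117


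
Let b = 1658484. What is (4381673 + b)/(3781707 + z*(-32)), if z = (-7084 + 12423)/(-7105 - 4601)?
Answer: 35353038921/22134416495 ≈ 1.5972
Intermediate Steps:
z = -5339/11706 (z = 5339/(-11706) = 5339*(-1/11706) = -5339/11706 ≈ -0.45609)
(4381673 + b)/(3781707 + z*(-32)) = (4381673 + 1658484)/(3781707 - 5339/11706*(-32)) = 6040157/(3781707 + 85424/5853) = 6040157/(22134416495/5853) = 6040157*(5853/22134416495) = 35353038921/22134416495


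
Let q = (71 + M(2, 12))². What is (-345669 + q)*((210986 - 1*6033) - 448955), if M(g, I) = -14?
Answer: 83551164840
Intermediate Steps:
q = 3249 (q = (71 - 14)² = 57² = 3249)
(-345669 + q)*((210986 - 1*6033) - 448955) = (-345669 + 3249)*((210986 - 1*6033) - 448955) = -342420*((210986 - 6033) - 448955) = -342420*(204953 - 448955) = -342420*(-244002) = 83551164840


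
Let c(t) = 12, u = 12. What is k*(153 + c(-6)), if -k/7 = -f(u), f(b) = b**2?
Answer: 166320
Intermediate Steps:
k = 1008 (k = -(-7)*12**2 = -(-7)*144 = -7*(-144) = 1008)
k*(153 + c(-6)) = 1008*(153 + 12) = 1008*165 = 166320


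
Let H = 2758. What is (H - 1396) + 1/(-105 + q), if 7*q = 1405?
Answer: 912547/670 ≈ 1362.0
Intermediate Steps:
q = 1405/7 (q = (⅐)*1405 = 1405/7 ≈ 200.71)
(H - 1396) + 1/(-105 + q) = (2758 - 1396) + 1/(-105 + 1405/7) = 1362 + 1/(670/7) = 1362 + 7/670 = 912547/670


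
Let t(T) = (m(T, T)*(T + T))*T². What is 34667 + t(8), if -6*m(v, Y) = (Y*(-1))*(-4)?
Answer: 87617/3 ≈ 29206.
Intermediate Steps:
m(v, Y) = -2*Y/3 (m(v, Y) = -Y*(-1)*(-4)/6 = -(-Y)*(-4)/6 = -2*Y/3)
t(T) = -4*T⁴/3 (t(T) = ((-2*T/3)*(T + T))*T² = ((-2*T/3)*(2*T))*T² = (-4*T²/3)*T² = -4*T⁴/3)
34667 + t(8) = 34667 - 4/3*8⁴ = 34667 - 4/3*4096 = 34667 - 16384/3 = 87617/3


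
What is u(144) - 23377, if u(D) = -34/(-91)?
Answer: -2127273/91 ≈ -23377.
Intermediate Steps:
u(D) = 34/91 (u(D) = -34*(-1/91) = 34/91)
u(144) - 23377 = 34/91 - 23377 = -2127273/91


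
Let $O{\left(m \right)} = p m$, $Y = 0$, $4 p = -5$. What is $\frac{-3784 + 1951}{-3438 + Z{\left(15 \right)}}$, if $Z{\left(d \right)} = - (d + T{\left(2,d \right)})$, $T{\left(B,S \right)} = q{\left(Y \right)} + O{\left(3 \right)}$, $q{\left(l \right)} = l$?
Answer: $\frac{2444}{4599} \approx 0.53142$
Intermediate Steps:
$p = - \frac{5}{4}$ ($p = \frac{1}{4} \left(-5\right) = - \frac{5}{4} \approx -1.25$)
$O{\left(m \right)} = - \frac{5 m}{4}$
$T{\left(B,S \right)} = - \frac{15}{4}$ ($T{\left(B,S \right)} = 0 - \frac{15}{4} = - \frac{15}{4}$)
$Z{\left(d \right)} = \frac{15}{4} - d$ ($Z{\left(d \right)} = - (d - \frac{15}{4}) = - (- \frac{15}{4} + d) = \frac{15}{4} - d$)
$\frac{-3784 + 1951}{-3438 + Z{\left(15 \right)}} = \frac{-3784 + 1951}{-3438 + \left(\frac{15}{4} - 15\right)} = - \frac{1833}{-3438 + \left(\frac{15}{4} - 15\right)} = - \frac{1833}{-3438 - \frac{45}{4}} = - \frac{1833}{- \frac{13797}{4}} = \left(-1833\right) \left(- \frac{4}{13797}\right) = \frac{2444}{4599}$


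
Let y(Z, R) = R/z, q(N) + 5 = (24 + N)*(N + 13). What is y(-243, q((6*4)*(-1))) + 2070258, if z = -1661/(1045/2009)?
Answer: 628031397097/303359 ≈ 2.0703e+6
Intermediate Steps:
q(N) = -5 + (13 + N)*(24 + N) (q(N) = -5 + (24 + N)*(N + 13) = -5 + (24 + N)*(13 + N) = -5 + (13 + N)*(24 + N))
z = -303359/95 (z = -1661/(1045*(1/2009)) = -1661/1045/2009 = -1661*2009/1045 = -303359/95 ≈ -3193.3)
y(Z, R) = -95*R/303359 (y(Z, R) = R/(-303359/95) = R*(-95/303359) = -95*R/303359)
y(-243, q((6*4)*(-1))) + 2070258 = -95*(307 + ((6*4)*(-1))² + 37*((6*4)*(-1)))/303359 + 2070258 = -95*(307 + (24*(-1))² + 37*(24*(-1)))/303359 + 2070258 = -95*(307 + (-24)² + 37*(-24))/303359 + 2070258 = -95*(307 + 576 - 888)/303359 + 2070258 = -95/303359*(-5) + 2070258 = 475/303359 + 2070258 = 628031397097/303359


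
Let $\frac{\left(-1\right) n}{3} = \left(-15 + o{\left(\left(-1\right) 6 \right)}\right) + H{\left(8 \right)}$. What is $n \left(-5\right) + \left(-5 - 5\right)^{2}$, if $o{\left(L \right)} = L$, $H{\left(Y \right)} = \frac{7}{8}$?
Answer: $- \frac{1615}{8} \approx -201.88$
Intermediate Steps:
$H{\left(Y \right)} = \frac{7}{8}$ ($H{\left(Y \right)} = 7 \cdot \frac{1}{8} = \frac{7}{8}$)
$n = \frac{483}{8}$ ($n = - 3 \left(\left(-15 - 6\right) + \frac{7}{8}\right) = - 3 \left(-21 + \frac{7}{8}\right) = \left(-3\right) \left(- \frac{161}{8}\right) = \frac{483}{8} \approx 60.375$)
$n \left(-5\right) + \left(-5 - 5\right)^{2} = \frac{483}{8} \left(-5\right) + \left(-5 - 5\right)^{2} = - \frac{2415}{8} + \left(-10\right)^{2} = - \frac{2415}{8} + 100 = - \frac{1615}{8}$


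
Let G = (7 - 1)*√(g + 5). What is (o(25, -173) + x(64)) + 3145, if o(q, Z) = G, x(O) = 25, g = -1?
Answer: 3182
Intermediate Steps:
G = 12 (G = (7 - 1)*√(-1 + 5) = 6*√4 = 6*2 = 12)
o(q, Z) = 12
(o(25, -173) + x(64)) + 3145 = (12 + 25) + 3145 = 37 + 3145 = 3182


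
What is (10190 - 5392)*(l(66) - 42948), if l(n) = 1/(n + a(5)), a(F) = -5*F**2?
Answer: -12157810534/59 ≈ -2.0606e+8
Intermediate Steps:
l(n) = 1/(-125 + n) (l(n) = 1/(n - 5*5**2) = 1/(n - 5*25) = 1/(n - 125) = 1/(-125 + n))
(10190 - 5392)*(l(66) - 42948) = (10190 - 5392)*(1/(-125 + 66) - 42948) = 4798*(1/(-59) - 42948) = 4798*(-1/59 - 42948) = 4798*(-2533933/59) = -12157810534/59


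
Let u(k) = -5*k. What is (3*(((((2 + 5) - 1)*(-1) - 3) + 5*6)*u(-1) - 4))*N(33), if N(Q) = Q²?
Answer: 329967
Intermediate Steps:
(3*(((((2 + 5) - 1)*(-1) - 3) + 5*6)*u(-1) - 4))*N(33) = (3*(((((2 + 5) - 1)*(-1) - 3) + 5*6)*(-5*(-1)) - 4))*33² = (3*((((7 - 1)*(-1) - 3) + 30)*5 - 4))*1089 = (3*(((6*(-1) - 3) + 30)*5 - 4))*1089 = (3*(((-6 - 3) + 30)*5 - 4))*1089 = (3*((-9 + 30)*5 - 4))*1089 = (3*(21*5 - 4))*1089 = (3*(105 - 4))*1089 = (3*101)*1089 = 303*1089 = 329967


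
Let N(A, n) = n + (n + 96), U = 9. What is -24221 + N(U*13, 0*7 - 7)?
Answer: -24139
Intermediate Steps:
N(A, n) = 96 + 2*n (N(A, n) = n + (96 + n) = 96 + 2*n)
-24221 + N(U*13, 0*7 - 7) = -24221 + (96 + 2*(0*7 - 7)) = -24221 + (96 + 2*(0 - 7)) = -24221 + (96 + 2*(-7)) = -24221 + (96 - 14) = -24221 + 82 = -24139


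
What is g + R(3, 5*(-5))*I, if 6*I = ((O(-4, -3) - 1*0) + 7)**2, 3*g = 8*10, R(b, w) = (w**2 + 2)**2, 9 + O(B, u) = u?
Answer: 9828385/6 ≈ 1.6381e+6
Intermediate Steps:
O(B, u) = -9 + u
R(b, w) = (2 + w**2)**2
g = 80/3 (g = (8*10)/3 = (1/3)*80 = 80/3 ≈ 26.667)
I = 25/6 (I = (((-9 - 3) - 1*0) + 7)**2/6 = ((-12 + 0) + 7)**2/6 = (-12 + 7)**2/6 = (1/6)*(-5)**2 = (1/6)*25 = 25/6 ≈ 4.1667)
g + R(3, 5*(-5))*I = 80/3 + (2 + (5*(-5))**2)**2*(25/6) = 80/3 + (2 + (-25)**2)**2*(25/6) = 80/3 + (2 + 625)**2*(25/6) = 80/3 + 627**2*(25/6) = 80/3 + 393129*(25/6) = 80/3 + 3276075/2 = 9828385/6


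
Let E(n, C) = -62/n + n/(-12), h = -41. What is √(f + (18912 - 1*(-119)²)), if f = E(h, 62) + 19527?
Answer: √1469505723/246 ≈ 155.83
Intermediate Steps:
E(n, C) = -62/n - n/12 (E(n, C) = -62/n + n*(-1/12) = -62/n - n/12)
f = 9609709/492 (f = (-62/(-41) - 1/12*(-41)) + 19527 = (-62*(-1/41) + 41/12) + 19527 = (62/41 + 41/12) + 19527 = 2425/492 + 19527 = 9609709/492 ≈ 19532.)
√(f + (18912 - 1*(-119)²)) = √(9609709/492 + (18912 - 1*(-119)²)) = √(9609709/492 + (18912 - 1*14161)) = √(9609709/492 + (18912 - 14161)) = √(9609709/492 + 4751) = √(11947201/492) = √1469505723/246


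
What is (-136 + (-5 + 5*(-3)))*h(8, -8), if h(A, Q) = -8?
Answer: 1248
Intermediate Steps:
(-136 + (-5 + 5*(-3)))*h(8, -8) = (-136 + (-5 + 5*(-3)))*(-8) = (-136 + (-5 - 15))*(-8) = (-136 - 20)*(-8) = -156*(-8) = 1248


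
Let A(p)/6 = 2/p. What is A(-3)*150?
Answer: -600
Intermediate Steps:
A(p) = 12/p (A(p) = 6*(2/p) = 12/p)
A(-3)*150 = (12/(-3))*150 = (12*(-⅓))*150 = -4*150 = -600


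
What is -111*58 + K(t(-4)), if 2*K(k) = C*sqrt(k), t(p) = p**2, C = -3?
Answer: -6444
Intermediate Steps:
K(k) = -3*sqrt(k)/2 (K(k) = (-3*sqrt(k))/2 = -3*sqrt(k)/2)
-111*58 + K(t(-4)) = -111*58 - 3*sqrt((-4)**2)/2 = -6438 - 3*sqrt(16)/2 = -6438 - 3/2*4 = -6438 - 6 = -6444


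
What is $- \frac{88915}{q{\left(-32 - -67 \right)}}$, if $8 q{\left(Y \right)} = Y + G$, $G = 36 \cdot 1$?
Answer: $- \frac{711320}{71} \approx -10019.0$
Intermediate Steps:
$G = 36$
$q{\left(Y \right)} = \frac{9}{2} + \frac{Y}{8}$ ($q{\left(Y \right)} = \frac{Y + 36}{8} = \frac{36 + Y}{8} = \frac{9}{2} + \frac{Y}{8}$)
$- \frac{88915}{q{\left(-32 - -67 \right)}} = - \frac{88915}{\frac{9}{2} + \frac{-32 - -67}{8}} = - \frac{88915}{\frac{9}{2} + \frac{-32 + 67}{8}} = - \frac{88915}{\frac{9}{2} + \frac{1}{8} \cdot 35} = - \frac{88915}{\frac{9}{2} + \frac{35}{8}} = - \frac{88915}{\frac{71}{8}} = \left(-88915\right) \frac{8}{71} = - \frac{711320}{71}$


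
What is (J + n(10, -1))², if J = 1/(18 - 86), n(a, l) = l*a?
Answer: 463761/4624 ≈ 100.29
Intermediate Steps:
n(a, l) = a*l
J = -1/68 (J = 1/(-68) = -1/68 ≈ -0.014706)
(J + n(10, -1))² = (-1/68 + 10*(-1))² = (-1/68 - 10)² = (-681/68)² = 463761/4624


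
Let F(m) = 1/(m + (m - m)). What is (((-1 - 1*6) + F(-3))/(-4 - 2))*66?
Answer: 242/3 ≈ 80.667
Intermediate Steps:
F(m) = 1/m (F(m) = 1/(m + 0) = 1/m)
(((-1 - 1*6) + F(-3))/(-4 - 2))*66 = (((-1 - 1*6) + 1/(-3))/(-4 - 2))*66 = (((-1 - 6) - 1/3)/(-6))*66 = ((-7 - 1/3)*(-1/6))*66 = -22/3*(-1/6)*66 = (11/9)*66 = 242/3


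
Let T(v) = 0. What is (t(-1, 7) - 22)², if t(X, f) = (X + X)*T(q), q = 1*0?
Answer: 484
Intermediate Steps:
q = 0
t(X, f) = 0 (t(X, f) = (X + X)*0 = (2*X)*0 = 0)
(t(-1, 7) - 22)² = (0 - 22)² = (-22)² = 484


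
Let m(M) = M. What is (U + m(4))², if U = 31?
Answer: 1225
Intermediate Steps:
(U + m(4))² = (31 + 4)² = 35² = 1225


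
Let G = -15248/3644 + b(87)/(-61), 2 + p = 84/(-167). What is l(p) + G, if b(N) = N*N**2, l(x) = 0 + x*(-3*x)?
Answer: -16766119889297/1549819619 ≈ -10818.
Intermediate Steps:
p = -418/167 (p = -2 + 84/(-167) = -2 + 84*(-1/167) = -2 - 84/167 = -418/167 ≈ -2.5030)
l(x) = -3*x**2 (l(x) = 0 - 3*x**2 = -3*x**2)
b(N) = N**3
G = -600128765/55571 (G = -15248/3644 + 87**3/(-61) = -15248*1/3644 + 658503*(-1/61) = -3812/911 - 658503/61 = -600128765/55571 ≈ -10799.)
l(p) + G = -3*(-418/167)**2 - 600128765/55571 = -3*174724/27889 - 600128765/55571 = -524172/27889 - 600128765/55571 = -16766119889297/1549819619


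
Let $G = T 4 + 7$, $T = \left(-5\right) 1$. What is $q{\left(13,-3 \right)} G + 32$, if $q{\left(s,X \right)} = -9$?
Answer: $149$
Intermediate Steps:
$T = -5$
$G = -13$ ($G = \left(-5\right) 4 + 7 = -20 + 7 = -13$)
$q{\left(13,-3 \right)} G + 32 = \left(-9\right) \left(-13\right) + 32 = 117 + 32 = 149$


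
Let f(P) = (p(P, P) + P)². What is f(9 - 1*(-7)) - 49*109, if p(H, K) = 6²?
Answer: -2637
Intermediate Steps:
p(H, K) = 36
f(P) = (36 + P)²
f(9 - 1*(-7)) - 49*109 = (36 + (9 - 1*(-7)))² - 49*109 = (36 + (9 + 7))² - 5341 = (36 + 16)² - 5341 = 52² - 5341 = 2704 - 5341 = -2637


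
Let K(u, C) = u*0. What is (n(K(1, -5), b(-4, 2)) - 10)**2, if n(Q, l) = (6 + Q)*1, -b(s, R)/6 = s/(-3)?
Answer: 16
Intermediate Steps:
K(u, C) = 0
b(s, R) = 2*s (b(s, R) = -6*s/(-3) = -6*s*(-1)/3 = -(-2)*s = 2*s)
n(Q, l) = 6 + Q
(n(K(1, -5), b(-4, 2)) - 10)**2 = ((6 + 0) - 10)**2 = (6 - 10)**2 = (-4)**2 = 16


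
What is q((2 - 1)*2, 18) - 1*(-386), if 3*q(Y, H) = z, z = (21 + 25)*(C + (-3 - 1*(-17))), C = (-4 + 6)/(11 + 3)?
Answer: 4220/7 ≈ 602.86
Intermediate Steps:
C = ⅐ (C = 2/14 = 2*(1/14) = ⅐ ≈ 0.14286)
z = 4554/7 (z = (21 + 25)*(⅐ + (-3 - 1*(-17))) = 46*(⅐ + (-3 + 17)) = 46*(⅐ + 14) = 46*(99/7) = 4554/7 ≈ 650.57)
q(Y, H) = 1518/7 (q(Y, H) = (⅓)*(4554/7) = 1518/7)
q((2 - 1)*2, 18) - 1*(-386) = 1518/7 - 1*(-386) = 1518/7 + 386 = 4220/7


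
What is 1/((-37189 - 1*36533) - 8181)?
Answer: -1/81903 ≈ -1.2210e-5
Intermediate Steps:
1/((-37189 - 1*36533) - 8181) = 1/((-37189 - 36533) - 8181) = 1/(-73722 - 8181) = 1/(-81903) = -1/81903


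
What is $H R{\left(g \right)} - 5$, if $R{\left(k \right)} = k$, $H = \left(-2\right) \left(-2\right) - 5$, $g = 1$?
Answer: $-6$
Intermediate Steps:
$H = -1$ ($H = 4 - 5 = -1$)
$H R{\left(g \right)} - 5 = \left(-1\right) 1 - 5 = -1 - 5 = -6$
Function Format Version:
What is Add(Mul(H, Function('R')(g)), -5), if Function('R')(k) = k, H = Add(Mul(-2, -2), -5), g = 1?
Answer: -6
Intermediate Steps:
H = -1 (H = Add(4, -5) = -1)
Add(Mul(H, Function('R')(g)), -5) = Add(Mul(-1, 1), -5) = Add(-1, -5) = -6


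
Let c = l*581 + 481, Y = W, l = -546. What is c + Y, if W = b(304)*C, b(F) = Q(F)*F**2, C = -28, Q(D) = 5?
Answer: -13254985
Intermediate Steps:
b(F) = 5*F**2
W = -12938240 (W = (5*304**2)*(-28) = (5*92416)*(-28) = 462080*(-28) = -12938240)
Y = -12938240
c = -316745 (c = -546*581 + 481 = -317226 + 481 = -316745)
c + Y = -316745 - 12938240 = -13254985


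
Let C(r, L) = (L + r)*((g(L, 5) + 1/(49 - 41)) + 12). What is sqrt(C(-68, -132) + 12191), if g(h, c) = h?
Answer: 13*sqrt(214) ≈ 190.17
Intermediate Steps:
C(r, L) = (97/8 + L)*(L + r) (C(r, L) = (L + r)*((L + 1/(49 - 41)) + 12) = (L + r)*((L + 1/8) + 12) = (L + r)*((1/8 + L) + 12) = (L + r)*(97/8 + L) = (97/8 + L)*(L + r))
sqrt(C(-68, -132) + 12191) = sqrt(((-132)**2 + (97/8)*(-132) + (97/8)*(-68) - 132*(-68)) + 12191) = sqrt((17424 - 3201/2 - 1649/2 + 8976) + 12191) = sqrt(23975 + 12191) = sqrt(36166) = 13*sqrt(214)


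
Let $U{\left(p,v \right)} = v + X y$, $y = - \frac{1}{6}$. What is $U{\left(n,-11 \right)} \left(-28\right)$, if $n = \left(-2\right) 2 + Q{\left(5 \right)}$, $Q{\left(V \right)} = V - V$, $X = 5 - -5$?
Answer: $\frac{1064}{3} \approx 354.67$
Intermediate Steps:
$X = 10$ ($X = 5 + 5 = 10$)
$y = - \frac{1}{6}$ ($y = \left(-1\right) \frac{1}{6} = - \frac{1}{6} \approx -0.16667$)
$Q{\left(V \right)} = 0$
$n = -4$ ($n = \left(-2\right) 2 + 0 = -4 + 0 = -4$)
$U{\left(p,v \right)} = - \frac{5}{3} + v$ ($U{\left(p,v \right)} = v + 10 \left(- \frac{1}{6}\right) = v - \frac{5}{3} = - \frac{5}{3} + v$)
$U{\left(n,-11 \right)} \left(-28\right) = \left(- \frac{5}{3} - 11\right) \left(-28\right) = \left(- \frac{38}{3}\right) \left(-28\right) = \frac{1064}{3}$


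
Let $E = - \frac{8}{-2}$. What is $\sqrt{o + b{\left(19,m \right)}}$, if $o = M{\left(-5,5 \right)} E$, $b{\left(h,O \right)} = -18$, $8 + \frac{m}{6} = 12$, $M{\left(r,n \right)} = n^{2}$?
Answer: $\sqrt{82} \approx 9.0554$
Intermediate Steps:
$m = 24$ ($m = -48 + 6 \cdot 12 = -48 + 72 = 24$)
$E = 4$ ($E = \left(-8\right) \left(- \frac{1}{2}\right) = 4$)
$o = 100$ ($o = 5^{2} \cdot 4 = 25 \cdot 4 = 100$)
$\sqrt{o + b{\left(19,m \right)}} = \sqrt{100 - 18} = \sqrt{82}$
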